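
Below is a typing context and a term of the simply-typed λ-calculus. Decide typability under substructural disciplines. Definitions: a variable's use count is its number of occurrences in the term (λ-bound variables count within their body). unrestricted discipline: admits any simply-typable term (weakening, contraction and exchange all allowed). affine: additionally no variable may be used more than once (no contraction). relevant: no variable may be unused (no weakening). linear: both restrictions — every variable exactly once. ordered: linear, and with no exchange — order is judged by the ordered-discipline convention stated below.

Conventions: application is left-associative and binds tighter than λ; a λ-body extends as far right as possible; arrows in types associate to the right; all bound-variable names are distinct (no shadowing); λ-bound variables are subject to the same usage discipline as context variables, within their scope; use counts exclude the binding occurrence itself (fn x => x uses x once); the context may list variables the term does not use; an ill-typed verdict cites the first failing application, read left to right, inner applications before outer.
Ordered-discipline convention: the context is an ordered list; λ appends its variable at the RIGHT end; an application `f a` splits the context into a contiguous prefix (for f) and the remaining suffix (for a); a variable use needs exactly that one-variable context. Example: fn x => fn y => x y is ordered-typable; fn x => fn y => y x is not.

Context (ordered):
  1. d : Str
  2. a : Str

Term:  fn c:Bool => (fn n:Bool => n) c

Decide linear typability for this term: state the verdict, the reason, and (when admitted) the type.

no — d, a never used (weakening)
counts: d ×0, a ×0, c [bound] ×1, n [bound] ×1
order of uses: n, c
typing: ✓ — Bool → Bool
per-discipline verdicts: ordered ✗ | linear ✗ | affine ✓ | relevant ✗ | unrestricted ✓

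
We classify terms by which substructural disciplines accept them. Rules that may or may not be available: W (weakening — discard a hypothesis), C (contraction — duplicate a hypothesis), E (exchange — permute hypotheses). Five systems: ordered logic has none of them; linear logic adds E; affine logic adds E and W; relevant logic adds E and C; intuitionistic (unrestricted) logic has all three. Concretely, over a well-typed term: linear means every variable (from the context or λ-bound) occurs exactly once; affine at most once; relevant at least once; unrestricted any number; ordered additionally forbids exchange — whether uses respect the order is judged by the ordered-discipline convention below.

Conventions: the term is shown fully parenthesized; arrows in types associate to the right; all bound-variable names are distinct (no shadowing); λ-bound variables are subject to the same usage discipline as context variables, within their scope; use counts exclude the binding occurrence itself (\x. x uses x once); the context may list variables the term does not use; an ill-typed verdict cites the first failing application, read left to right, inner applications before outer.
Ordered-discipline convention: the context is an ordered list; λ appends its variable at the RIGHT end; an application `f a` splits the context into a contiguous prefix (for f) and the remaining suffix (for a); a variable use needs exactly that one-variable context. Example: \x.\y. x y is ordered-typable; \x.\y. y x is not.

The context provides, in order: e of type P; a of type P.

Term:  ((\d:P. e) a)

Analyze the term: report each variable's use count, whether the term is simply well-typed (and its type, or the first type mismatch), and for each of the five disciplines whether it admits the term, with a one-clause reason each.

counts: e=1; a=1; d [bound]=0
left-to-right use order: e, a
typing: well-typed at P
ordered: ✗, d never used (weakening)
linear: ✗, d never used (weakening)
affine: ✓, none of e, a, d used more than once
relevant: ✗, d never used (weakening)
unrestricted: ✓, simply typable at P; W, C, E all held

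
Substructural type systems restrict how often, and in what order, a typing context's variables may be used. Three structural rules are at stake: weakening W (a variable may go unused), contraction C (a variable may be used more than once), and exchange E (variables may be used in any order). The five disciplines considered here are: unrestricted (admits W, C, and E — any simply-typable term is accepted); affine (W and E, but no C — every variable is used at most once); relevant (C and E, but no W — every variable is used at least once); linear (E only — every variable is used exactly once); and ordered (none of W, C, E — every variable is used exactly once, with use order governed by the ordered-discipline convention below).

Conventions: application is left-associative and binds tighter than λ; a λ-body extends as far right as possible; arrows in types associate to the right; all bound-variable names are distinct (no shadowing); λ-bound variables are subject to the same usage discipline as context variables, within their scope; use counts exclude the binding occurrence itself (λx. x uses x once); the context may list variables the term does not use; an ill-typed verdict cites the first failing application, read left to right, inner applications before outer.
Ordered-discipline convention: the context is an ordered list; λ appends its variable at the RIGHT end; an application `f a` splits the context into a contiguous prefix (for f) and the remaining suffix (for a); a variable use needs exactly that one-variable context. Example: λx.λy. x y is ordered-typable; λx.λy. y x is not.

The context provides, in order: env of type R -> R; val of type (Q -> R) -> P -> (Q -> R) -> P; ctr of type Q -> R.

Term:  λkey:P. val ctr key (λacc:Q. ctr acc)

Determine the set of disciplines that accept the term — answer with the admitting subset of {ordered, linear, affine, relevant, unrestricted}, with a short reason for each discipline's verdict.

admitting disciplines: unrestricted
use counts: env: 0; val: 1; ctr: 2; key (λ-bound): 1; acc (λ-bound): 1
uses in reading order: val, ctr, key, ctr, acc
typing: the term checks, with type P -> P
ordered ✗ (repeated use of ctr ×2; needs weakening: env unused)
linear ✗ (repeated use of ctr ×2; needs weakening: env unused)
affine ✗ (repeated use of ctr ×2)
relevant ✗ (needs weakening: env unused)
unrestricted ✓ (well-typed at P -> P; no restrictions here)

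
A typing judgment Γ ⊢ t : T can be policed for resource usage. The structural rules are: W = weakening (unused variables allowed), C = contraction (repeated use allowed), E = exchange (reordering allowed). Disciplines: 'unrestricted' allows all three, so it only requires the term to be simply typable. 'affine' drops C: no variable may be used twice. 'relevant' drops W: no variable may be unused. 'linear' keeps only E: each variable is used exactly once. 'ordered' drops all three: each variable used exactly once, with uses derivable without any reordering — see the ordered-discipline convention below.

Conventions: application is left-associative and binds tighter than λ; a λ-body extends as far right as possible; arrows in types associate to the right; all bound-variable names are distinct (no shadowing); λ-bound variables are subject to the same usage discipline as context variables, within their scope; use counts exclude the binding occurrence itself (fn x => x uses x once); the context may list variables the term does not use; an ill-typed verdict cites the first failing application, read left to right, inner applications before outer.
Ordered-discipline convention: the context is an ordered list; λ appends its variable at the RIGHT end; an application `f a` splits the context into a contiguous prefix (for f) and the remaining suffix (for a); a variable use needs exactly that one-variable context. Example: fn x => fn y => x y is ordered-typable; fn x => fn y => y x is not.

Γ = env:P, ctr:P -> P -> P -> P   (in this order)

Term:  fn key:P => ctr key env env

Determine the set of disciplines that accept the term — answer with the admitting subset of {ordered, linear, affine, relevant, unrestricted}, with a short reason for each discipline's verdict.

accepted by: relevant, unrestricted
use counts: env=2, ctr=1, key (bound)=1
use order (left to right): ctr, key, env, env
typing: the term checks, with type P -> P
ordered: ✗ — repeated use of env ×2
linear: ✗ — repeated use of env ×2
affine: ✗ — repeated use of env ×2
relevant: ✓ — env, ctr, key: all used, weakening unneeded
unrestricted: ✓ — well-typed at P -> P; no restrictions here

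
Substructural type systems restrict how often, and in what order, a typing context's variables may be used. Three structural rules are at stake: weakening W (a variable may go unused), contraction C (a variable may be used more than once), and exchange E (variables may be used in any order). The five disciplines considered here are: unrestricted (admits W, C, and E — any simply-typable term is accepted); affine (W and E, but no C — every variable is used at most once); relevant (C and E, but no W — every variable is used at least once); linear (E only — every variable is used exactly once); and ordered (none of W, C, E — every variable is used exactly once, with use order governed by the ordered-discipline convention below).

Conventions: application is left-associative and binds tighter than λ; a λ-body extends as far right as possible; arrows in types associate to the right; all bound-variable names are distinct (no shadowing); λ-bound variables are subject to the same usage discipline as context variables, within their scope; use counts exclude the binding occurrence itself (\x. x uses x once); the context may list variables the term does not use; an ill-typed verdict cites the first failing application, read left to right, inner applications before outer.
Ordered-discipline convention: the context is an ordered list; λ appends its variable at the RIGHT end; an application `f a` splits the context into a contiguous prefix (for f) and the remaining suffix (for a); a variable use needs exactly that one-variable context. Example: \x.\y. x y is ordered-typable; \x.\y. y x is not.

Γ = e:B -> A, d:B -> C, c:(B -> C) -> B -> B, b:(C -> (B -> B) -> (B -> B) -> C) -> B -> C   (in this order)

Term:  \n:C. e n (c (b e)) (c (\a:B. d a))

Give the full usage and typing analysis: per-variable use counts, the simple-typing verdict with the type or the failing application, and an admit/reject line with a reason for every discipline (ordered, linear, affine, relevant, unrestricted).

usage: e ×2; d ×1; c ×2; b ×1; n (bound) ×1; a (bound) ×1
use order (left to right): e, n, c, b, e, c, d, a
typing: ill-typed: an argument C mismatches the expected B
ordered ✗ (a type mismatch blocks all five)
linear ✗ (the type mismatch rejects it)
affine ✗ (not simply typable)
relevant ✗ (fails simple typing)
unrestricted ✗ (a type mismatch blocks all five)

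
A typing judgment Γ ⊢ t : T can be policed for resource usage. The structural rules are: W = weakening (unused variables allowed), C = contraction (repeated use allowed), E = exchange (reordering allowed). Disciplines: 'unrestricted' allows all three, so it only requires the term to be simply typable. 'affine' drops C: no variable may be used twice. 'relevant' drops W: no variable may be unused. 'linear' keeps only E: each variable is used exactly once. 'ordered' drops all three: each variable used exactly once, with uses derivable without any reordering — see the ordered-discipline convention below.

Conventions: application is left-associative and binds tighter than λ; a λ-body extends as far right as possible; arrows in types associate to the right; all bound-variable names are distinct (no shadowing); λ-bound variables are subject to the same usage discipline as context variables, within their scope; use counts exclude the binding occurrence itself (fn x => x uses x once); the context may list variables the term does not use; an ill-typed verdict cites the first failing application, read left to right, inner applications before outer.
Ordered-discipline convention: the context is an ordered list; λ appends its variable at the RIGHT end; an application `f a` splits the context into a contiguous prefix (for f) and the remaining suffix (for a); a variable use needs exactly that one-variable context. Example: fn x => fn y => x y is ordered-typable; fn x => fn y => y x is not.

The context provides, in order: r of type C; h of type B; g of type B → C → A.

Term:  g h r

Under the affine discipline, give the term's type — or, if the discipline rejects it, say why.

term : A
counts: r: 1×, h: 1×, g: 1×
uses in reading order: g, h, r
typing: well-typed — term : A
all disciplines: ordered ✗ | linear ✓ | affine ✓ | relevant ✓ | unrestricted ✓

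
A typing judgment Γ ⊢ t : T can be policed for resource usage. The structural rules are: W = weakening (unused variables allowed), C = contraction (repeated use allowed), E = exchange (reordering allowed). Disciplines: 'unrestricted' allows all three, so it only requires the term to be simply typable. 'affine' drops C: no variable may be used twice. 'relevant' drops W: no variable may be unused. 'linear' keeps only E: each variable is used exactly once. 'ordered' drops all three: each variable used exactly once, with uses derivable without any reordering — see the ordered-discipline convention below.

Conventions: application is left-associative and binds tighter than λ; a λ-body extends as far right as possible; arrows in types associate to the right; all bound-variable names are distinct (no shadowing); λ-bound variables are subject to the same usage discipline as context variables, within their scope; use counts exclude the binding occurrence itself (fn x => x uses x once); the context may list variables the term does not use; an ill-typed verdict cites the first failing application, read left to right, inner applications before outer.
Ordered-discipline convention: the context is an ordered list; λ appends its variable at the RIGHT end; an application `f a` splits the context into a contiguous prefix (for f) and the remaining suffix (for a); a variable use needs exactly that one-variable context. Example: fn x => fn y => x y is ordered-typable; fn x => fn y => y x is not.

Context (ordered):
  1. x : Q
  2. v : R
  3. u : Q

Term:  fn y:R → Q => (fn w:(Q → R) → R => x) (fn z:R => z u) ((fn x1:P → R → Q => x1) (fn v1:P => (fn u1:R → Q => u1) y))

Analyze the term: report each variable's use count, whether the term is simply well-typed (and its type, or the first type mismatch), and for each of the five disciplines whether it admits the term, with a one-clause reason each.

counts: x=1, v=0, u=1, y (bound)=1, w (bound)=0, z (bound)=1, x1 (bound)=1, v1 (bound)=0, u1 (bound)=1
order of uses: x, z, u, x1, u1, y
typing: ill-typed: can't apply a value of type R
ordered: ✗ — fails simple typing
linear: ✗ — a type mismatch blocks all five
affine: ✗ — the type mismatch rejects it
relevant: ✗ — not simply typable
unrestricted: ✗ — fails simple typing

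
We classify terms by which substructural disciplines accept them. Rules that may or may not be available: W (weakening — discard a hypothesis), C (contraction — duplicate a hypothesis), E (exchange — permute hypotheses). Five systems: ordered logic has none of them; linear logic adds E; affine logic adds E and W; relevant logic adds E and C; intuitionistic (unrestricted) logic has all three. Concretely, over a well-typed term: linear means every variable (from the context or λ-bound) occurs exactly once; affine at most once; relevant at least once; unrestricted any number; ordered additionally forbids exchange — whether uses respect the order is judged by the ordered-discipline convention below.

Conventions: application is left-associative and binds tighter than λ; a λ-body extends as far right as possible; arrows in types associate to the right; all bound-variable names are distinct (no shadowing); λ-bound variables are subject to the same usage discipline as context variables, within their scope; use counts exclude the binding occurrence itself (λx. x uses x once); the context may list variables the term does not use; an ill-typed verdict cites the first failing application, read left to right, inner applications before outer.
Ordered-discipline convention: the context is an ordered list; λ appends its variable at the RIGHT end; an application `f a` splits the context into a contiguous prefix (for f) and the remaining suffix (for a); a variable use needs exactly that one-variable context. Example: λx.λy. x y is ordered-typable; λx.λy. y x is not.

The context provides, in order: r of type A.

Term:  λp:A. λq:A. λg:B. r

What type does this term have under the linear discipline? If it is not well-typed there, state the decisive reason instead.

not well-typed under linear — p, q, g left unused
use counts: r ×1; p (bound) ×0; q (bound) ×0; g (bound) ×0
use order (left to right): r
typing: well-typed — term : A -> A -> B -> A
across the five disciplines: ordered ✗; linear ✗; affine ✓; relevant ✗; unrestricted ✓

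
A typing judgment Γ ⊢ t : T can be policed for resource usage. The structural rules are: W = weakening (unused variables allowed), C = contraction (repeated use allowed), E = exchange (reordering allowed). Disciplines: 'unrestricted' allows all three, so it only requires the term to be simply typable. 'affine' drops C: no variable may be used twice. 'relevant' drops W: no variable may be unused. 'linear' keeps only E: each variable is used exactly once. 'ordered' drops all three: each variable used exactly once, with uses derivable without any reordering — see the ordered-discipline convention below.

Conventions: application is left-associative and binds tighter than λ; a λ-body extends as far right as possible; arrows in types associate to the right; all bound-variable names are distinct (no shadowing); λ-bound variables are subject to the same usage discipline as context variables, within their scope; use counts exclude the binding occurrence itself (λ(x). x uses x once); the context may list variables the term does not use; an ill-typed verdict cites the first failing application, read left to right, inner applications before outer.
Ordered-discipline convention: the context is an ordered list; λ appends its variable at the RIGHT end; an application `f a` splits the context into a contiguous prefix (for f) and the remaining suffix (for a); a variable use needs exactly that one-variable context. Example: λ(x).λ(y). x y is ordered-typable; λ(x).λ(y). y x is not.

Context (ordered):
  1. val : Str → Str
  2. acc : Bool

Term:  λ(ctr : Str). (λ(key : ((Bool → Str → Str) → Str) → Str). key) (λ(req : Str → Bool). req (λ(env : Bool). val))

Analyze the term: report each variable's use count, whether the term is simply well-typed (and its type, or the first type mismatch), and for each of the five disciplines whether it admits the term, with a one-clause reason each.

variable uses: val=1; acc=0; ctr [bound]=0; key [bound]=1; req [bound]=1; env [bound]=0
use order (left to right): key, req, val
typing: ill-typed: argument of type Bool → Str → Str where Str is required
ordered: ✗, the type mismatch rejects it
linear: ✗, not simply typable
affine: ✗, fails simple typing
relevant: ✗, a type mismatch blocks all five
unrestricted: ✗, the type mismatch rejects it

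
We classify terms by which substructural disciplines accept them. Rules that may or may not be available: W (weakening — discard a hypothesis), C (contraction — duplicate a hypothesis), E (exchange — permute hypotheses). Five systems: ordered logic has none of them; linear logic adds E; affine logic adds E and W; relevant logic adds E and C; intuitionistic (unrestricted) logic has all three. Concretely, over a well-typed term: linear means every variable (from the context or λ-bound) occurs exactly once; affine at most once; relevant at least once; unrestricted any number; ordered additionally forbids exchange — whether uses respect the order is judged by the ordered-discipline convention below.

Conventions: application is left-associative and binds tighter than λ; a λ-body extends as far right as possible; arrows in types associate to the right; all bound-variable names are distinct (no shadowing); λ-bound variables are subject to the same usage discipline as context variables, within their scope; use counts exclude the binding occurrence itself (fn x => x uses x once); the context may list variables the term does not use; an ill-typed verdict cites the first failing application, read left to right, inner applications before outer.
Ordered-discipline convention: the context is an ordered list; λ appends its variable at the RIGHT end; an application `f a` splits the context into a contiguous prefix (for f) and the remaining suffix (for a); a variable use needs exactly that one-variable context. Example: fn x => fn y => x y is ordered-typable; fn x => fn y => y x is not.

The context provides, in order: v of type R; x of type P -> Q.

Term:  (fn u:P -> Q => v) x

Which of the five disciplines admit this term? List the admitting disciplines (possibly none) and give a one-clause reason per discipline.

admitting disciplines: affine, unrestricted
use counts: v=1, x=1, u (λ-bound)=0
left-to-right use order: v, x
typing: well-typed at R
ordered ✗ (needs weakening: u unused)
linear ✗ (needs weakening: u unused)
affine ✓ (v, x, u: no repeats, contraction unneeded)
relevant ✗ (needs weakening: u unused)
unrestricted ✓ (well-typed at R; no restrictions here)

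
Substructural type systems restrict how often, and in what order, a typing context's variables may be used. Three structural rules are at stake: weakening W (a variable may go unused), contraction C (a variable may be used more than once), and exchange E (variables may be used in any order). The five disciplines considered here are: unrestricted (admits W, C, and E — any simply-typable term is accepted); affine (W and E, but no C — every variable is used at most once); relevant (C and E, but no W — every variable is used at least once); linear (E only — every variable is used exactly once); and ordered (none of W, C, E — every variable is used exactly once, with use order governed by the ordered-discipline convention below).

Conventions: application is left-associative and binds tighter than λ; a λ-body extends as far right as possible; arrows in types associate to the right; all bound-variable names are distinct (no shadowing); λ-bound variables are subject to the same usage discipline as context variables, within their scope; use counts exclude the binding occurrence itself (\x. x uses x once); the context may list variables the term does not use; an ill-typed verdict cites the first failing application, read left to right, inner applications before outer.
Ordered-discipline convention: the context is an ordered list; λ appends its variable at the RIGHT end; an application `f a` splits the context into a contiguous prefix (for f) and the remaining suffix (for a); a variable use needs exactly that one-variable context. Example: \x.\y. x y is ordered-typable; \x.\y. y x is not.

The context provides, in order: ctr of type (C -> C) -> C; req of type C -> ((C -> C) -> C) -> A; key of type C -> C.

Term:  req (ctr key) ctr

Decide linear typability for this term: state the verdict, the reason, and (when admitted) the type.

no — uses contraction: ctr ×2
use counts: ctr: 2, req: 1, key: 1
left-to-right use order: req, ctr, key, ctr
typing: well-typed at A
all disciplines: ordered ✗; linear ✗; affine ✗; relevant ✓; unrestricted ✓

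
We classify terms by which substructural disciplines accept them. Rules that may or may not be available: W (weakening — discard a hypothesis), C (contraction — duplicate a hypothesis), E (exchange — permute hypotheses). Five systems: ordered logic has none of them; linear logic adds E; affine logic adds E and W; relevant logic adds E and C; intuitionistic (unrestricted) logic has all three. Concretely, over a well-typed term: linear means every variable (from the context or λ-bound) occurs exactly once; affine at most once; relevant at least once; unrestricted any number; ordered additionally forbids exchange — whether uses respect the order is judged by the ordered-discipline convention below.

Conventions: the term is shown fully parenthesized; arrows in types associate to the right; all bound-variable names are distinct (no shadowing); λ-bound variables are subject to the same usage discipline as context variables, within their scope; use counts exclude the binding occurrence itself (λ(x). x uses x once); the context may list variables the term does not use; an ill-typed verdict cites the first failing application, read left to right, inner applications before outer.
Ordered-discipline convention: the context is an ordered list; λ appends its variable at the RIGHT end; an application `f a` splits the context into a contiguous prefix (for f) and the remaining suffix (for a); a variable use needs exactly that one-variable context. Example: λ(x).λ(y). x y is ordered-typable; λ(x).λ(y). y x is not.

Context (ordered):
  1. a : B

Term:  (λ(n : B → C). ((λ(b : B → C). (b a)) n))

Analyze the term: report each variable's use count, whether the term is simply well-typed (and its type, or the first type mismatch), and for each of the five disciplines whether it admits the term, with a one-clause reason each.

usage: a=1; n (bound)=1; b (bound)=1
left-to-right use order: b, a, n
typing: ✓ — (B → C) → C
ordered: ✗, needs exchange: uses follow b, a, n
linear: ✓, exactly-once usage across a, n, b
affine: ✓, a, n, b: no repeats, contraction unneeded
relevant: ✓, a, n, b: all used, weakening unneeded
unrestricted: ✓, type-checks ((B → C) → C) and nothing is barred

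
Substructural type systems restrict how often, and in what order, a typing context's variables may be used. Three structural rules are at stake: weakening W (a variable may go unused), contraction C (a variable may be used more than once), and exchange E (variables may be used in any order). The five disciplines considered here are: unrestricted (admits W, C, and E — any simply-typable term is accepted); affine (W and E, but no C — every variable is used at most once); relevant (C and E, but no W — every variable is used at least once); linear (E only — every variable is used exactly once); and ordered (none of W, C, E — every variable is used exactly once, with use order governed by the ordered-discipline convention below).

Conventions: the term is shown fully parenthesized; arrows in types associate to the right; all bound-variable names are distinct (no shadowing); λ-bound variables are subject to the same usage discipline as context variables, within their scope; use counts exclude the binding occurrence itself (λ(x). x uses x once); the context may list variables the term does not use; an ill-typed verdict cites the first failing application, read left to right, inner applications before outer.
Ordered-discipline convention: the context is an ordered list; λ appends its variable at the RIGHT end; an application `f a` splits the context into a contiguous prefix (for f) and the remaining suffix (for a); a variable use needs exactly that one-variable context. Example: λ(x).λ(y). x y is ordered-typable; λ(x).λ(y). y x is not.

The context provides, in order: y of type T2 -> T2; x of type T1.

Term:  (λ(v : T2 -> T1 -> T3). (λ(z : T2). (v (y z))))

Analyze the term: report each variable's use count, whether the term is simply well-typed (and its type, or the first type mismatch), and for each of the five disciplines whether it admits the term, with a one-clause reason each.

counts: y: 1×; x: 0×; v (bound): 1×; z (bound): 1×
use order (left to right): v, y, z
typing: well-typed — term : (T2 -> T1 -> T3) -> T2 -> T1 -> T3
ordered ✗ (x left unused)
linear ✗ (x left unused)
affine ✓ (y, x, v, z: no repeats, contraction unneeded)
relevant ✗ (x left unused)
unrestricted ✓ (well-typed at (T2 -> T1 -> T3) -> T2 -> T1 -> T3; no restrictions here)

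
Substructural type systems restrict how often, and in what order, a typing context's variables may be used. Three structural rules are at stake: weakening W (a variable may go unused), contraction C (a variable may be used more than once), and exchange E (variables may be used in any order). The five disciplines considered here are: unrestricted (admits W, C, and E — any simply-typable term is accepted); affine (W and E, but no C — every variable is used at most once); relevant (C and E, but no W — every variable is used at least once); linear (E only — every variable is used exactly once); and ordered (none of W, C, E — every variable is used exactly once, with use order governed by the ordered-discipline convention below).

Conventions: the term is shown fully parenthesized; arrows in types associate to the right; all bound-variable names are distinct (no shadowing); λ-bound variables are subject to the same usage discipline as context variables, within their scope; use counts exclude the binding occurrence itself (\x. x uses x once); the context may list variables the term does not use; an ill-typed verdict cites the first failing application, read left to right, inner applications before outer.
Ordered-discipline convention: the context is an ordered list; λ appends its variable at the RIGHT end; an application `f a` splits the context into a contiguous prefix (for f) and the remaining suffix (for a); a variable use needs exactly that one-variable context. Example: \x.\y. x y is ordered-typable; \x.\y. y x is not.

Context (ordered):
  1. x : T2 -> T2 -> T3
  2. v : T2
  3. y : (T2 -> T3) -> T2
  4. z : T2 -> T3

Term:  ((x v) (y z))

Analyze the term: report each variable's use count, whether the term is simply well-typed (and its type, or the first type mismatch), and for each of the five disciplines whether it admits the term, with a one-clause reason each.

variable uses: x: 1×; v: 1×; y: 1×; z: 1×
left-to-right use order: x, v, y, z
typing: well-typed at T3
ordered ✓ (x, v, y, z: once each, no exchange needed)
linear ✓ (each of x, v, y, z used exactly once)
affine ✓ (none of x, v, y, z used more than once)
relevant ✓ (x, v, y, z: all used, weakening unneeded)
unrestricted ✓ (simply typable at T3; W, C, E all held)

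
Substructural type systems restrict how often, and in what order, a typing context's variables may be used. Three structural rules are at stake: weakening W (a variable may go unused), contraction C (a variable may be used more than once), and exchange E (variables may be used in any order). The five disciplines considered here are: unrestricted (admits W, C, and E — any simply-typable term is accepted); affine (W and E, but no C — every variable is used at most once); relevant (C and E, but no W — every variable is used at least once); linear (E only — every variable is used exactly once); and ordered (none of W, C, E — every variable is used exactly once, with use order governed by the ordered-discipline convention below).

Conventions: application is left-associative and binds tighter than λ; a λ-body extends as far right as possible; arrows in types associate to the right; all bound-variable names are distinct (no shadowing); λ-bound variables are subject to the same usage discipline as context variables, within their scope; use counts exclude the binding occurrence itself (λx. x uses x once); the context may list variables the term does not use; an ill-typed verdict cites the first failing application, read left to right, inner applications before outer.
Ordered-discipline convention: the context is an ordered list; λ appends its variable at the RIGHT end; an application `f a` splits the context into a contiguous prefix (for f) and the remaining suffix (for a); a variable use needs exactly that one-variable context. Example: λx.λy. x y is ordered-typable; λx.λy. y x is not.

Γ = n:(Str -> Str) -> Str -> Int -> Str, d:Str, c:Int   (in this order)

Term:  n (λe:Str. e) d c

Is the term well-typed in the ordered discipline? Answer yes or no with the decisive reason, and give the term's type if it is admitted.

yes — one use each (n, d, c, e); ordered split holds; term : Str
usage: n: 1; d: 1; c: 1; e (bound): 1
uses in reading order: n, e, d, c
typing: ✓ — Str
per-discipline verdicts: ordered ✓ | linear ✓ | affine ✓ | relevant ✓ | unrestricted ✓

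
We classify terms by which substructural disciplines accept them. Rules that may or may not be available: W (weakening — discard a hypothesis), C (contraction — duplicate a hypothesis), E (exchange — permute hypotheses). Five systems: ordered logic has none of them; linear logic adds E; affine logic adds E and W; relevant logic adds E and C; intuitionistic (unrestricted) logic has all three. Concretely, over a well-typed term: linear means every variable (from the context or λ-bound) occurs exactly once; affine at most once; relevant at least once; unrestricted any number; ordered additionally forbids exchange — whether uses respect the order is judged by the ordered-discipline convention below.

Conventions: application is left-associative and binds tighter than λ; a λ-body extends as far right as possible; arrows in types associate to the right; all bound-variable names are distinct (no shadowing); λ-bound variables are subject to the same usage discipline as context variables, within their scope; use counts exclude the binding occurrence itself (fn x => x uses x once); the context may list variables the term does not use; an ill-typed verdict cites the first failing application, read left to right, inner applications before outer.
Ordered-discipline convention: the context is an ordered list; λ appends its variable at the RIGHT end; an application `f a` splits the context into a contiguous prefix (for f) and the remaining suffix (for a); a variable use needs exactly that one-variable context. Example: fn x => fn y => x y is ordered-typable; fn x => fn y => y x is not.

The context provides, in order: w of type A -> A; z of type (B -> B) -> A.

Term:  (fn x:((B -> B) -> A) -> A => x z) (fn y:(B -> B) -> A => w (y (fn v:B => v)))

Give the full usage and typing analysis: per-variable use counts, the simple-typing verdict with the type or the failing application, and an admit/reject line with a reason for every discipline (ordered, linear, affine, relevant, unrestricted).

counts: w: 1×, z: 1×, x (λ-bound): 1×, y (λ-bound): 1×, v (λ-bound): 1×
left-to-right use order: x, z, w, y, v
typing: the term checks, with type A
ordered: ✗, needs exchange: uses follow x, z, w, y, v
linear: ✓, single use per variable (w, z, x, y, v)
affine: ✓, no duplicate uses among w, z, x, y, v
relevant: ✓, every one of w, z, x, y, v appears
unrestricted: ✓, typability at A is all that's needed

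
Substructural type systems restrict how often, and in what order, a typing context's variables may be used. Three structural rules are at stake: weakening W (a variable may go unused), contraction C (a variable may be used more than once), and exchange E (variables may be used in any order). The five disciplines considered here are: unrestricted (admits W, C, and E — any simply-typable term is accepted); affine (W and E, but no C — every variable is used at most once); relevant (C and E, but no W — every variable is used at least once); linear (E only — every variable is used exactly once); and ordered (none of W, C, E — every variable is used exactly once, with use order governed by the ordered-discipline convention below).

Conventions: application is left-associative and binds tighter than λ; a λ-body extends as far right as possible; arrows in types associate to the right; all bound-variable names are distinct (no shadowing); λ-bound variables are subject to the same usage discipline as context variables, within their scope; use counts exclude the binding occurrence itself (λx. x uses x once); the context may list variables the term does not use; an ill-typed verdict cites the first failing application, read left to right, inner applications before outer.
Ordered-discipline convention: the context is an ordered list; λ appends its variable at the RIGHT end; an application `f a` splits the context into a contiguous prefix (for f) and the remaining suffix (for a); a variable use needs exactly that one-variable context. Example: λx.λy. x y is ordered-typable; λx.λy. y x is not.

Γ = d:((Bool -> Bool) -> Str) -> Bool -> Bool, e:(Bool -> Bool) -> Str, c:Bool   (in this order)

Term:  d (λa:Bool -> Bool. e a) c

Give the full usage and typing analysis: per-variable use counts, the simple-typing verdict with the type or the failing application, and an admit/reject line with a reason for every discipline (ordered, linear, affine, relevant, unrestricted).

variable uses: d=1; e=1; c=1; a (bound)=1
uses in reading order: d, e, a, c
typing: well-typed — term : Bool
ordered ✓ (one use each (d, e, c, a); ordered split holds)
linear ✓ (d, e, c, a: one use apiece)
affine ✓ (d, e, c, a: no repeats, contraction unneeded)
relevant ✓ (d, e, c, a: all used, weakening unneeded)
unrestricted ✓ (well-typed at Bool; no restrictions here)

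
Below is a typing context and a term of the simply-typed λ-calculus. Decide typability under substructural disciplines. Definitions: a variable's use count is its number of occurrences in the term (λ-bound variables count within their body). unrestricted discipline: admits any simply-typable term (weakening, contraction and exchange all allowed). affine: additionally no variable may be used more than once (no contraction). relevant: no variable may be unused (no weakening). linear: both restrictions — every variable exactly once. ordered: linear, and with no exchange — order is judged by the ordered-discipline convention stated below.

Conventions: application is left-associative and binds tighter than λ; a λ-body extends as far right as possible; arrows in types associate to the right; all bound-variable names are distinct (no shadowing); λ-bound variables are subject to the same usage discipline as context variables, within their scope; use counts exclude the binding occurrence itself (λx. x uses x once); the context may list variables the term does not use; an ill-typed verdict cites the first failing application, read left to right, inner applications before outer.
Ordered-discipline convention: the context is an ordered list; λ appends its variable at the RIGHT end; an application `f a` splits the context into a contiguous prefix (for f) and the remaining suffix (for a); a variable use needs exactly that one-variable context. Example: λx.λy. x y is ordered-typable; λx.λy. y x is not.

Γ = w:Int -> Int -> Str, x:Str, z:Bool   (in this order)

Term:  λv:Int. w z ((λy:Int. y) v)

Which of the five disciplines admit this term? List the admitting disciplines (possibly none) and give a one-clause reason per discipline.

accepted by: none
use counts: w: 1×, x: 0×, z: 1×, v [bound]: 1×, y [bound]: 1×
left-to-right use order: w, z, y, v
typing: ill-typed: an argument Bool mismatches the expected Int
ordered: ✗ — fails simple typing
linear: ✗ — a type mismatch blocks all five
affine: ✗ — the type mismatch rejects it
relevant: ✗ — not simply typable
unrestricted: ✗ — fails simple typing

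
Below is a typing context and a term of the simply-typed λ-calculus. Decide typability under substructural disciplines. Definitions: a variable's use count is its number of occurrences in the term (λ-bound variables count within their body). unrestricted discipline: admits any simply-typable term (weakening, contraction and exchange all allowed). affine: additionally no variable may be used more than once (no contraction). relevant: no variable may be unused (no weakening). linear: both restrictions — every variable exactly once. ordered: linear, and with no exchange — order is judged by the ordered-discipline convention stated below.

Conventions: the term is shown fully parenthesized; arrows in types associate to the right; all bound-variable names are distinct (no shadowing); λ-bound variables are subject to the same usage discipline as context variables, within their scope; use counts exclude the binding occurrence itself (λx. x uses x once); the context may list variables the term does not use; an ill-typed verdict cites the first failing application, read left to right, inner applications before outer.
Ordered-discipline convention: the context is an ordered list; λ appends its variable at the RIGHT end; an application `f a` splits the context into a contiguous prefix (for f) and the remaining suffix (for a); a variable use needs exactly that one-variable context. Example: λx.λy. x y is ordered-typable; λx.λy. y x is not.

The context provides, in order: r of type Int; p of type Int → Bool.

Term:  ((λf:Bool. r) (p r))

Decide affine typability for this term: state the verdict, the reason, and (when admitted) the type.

no — repeated use of r ×2
usage: r ×2; p ×1; f (bound) ×0
use order (left to right): r, p, r
typing: ✓ — Int
summary: ordered ✗ | linear ✗ | affine ✗ | relevant ✗ | unrestricted ✓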